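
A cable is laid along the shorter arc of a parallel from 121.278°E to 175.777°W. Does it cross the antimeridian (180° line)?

Naïve |-175.777 − 121.278| = 297.055° > 180°, so the shorter arc goes the other way round — across 180°.
Signed shortest Δλ = ((-175.777 − 121.278 + 180) mod 360) − 180 = 62.945°.
Going east by 62.945° from +121.278° passes through 180° before reaching -175.777°.

Yes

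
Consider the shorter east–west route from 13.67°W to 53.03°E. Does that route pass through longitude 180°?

Signed shortest Δλ = ((53.03 − -13.67 + 180) mod 360) − 180 = 66.7°.
Going east by 66.7° from -13.67° reaches +53.03° without touching 180°.

No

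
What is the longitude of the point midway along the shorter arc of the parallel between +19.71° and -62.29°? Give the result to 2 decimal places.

-21.29°

Signed shortest Δλ from +19.71° to -62.29° is -82.00°.
Midpoint longitude = +19.71° + (-82.00°)/2 = +19.71° − 41.00° = -21.29°.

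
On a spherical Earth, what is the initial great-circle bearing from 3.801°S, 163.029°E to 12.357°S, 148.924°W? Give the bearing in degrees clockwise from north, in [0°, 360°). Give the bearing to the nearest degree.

Δλ = -148.924 − 163.029 = -311.953°; wrapped into (−180°, 180°]: 48.047°.
θ = atan2( sin Δλ · cos φ₂ , cos φ₁ · sin φ₂ − sin φ₁ · cos φ₂ · cos Δλ )
  = atan2(0.72646, -0.17024) = 103.189° → normalised to [0°, 360°): 103.189°.

103°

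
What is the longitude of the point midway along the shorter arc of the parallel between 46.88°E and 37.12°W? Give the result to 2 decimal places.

4.88°E

Signed shortest Δλ from +46.88° to -37.12° is -84.00°.
Midpoint longitude = +46.88° + (-84.00°)/2 = +46.88° − 42.00° = +4.88°.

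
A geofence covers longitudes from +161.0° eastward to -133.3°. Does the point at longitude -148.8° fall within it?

Band width going east from +161.0° to -133.3°: ((-133.3 − 161.0) mod 360) = 65.7°.
Offset of -148.8° east of the west edge: ((-148.8 − 161.0) mod 360) = 50.2°.
50.2° ≤ 65.7° ⇒ inside.

Yes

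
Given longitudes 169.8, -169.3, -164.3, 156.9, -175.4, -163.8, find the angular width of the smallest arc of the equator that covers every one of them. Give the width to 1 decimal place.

39.3°

Sort the longitudes: -175.4°, -169.3°, -164.3°, -163.8°, +156.9°, +169.8°.
Eastward gaps between consecutive values (wrapping around): 6.1°, 5.0°, 0.5°, 320.7°, 12.9°, 14.8°.
Largest gap = 320.7° ⇒ minimal covering band is its complement: 360° − 320.7° = 39.3°.
Band runs from +156.9° eastward to -163.8°, crossing the antimeridian.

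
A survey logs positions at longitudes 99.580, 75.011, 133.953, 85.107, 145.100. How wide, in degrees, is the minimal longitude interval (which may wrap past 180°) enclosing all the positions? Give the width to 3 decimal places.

70.089°

Sort the longitudes: +75.011°, +85.107°, +99.580°, +133.953°, +145.100°.
Eastward gaps between consecutive values (wrapping around): 10.096°, 14.473°, 34.373°, 11.147°, 289.911°.
Largest gap = 289.911° ⇒ minimal covering band is its complement: 360° − 289.911° = 70.089°.
Band runs from +75.011° eastward to +145.100°.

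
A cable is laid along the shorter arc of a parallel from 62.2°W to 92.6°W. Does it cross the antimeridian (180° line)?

No

Signed shortest Δλ = ((-92.6 − -62.2 + 180) mod 360) − 180 = -30.4°.
Going west by 30.4° from -62.2° reaches -92.6° without touching 180°.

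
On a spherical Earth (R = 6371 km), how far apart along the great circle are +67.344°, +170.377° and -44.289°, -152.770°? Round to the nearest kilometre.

Δλ = -152.770 − 170.377 = -323.147°; wrapped into (−180°, 180°]: 36.853°.
Δφ = -44.289 − 67.344 = -111.633°.
a = sin²(Δφ/2) + cos φ₁ · cos φ₂ · sin²(Δλ/2) = 0.711879.
c = 2·atan2(√a, √(1−a)) = 2.00839 rad → d = 6371·c ≈ 12795.43 km.

12795 km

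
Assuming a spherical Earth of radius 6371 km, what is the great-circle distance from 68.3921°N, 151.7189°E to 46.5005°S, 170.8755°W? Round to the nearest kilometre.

13147 km

Δλ = -170.8755 − 151.7189 = -322.5944°; wrapped into (−180°, 180°]: 37.4056°.
Δφ = -46.5005 − 68.3921 = -114.8926°.
a = sin²(Δφ/2) + cos φ₁ · cos φ₂ · sin²(Δλ/2) = 0.736523.
c = 2·atan2(√a, √(1−a)) = 2.06354 rad → d = 6371·c ≈ 13146.83 km.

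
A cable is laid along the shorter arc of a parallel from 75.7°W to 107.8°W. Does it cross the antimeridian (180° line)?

Signed shortest Δλ = ((-107.8 − -75.7 + 180) mod 360) − 180 = -32.1°.
Going west by 32.1° from -75.7° reaches -107.8° without touching 180°.

No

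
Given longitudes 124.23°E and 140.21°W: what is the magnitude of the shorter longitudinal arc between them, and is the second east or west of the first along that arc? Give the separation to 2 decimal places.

Raw difference: -140.21 − 124.23 = -264.44°.
Normalise into (−180°, 180°]: -264.44° + 360° = 95.56°.
Positive ⇒ the second point lies to the east; separation 95.56°.

95.56° east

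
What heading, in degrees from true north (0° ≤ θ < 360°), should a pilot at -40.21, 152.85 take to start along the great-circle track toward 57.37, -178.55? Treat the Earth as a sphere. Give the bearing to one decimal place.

Δλ = -178.55 − 152.85 = -331.40°; wrapped into (−180°, 180°]: 28.60°.
θ = atan2( sin Δλ · cos φ₂ , cos φ₁ · sin φ₂ − sin φ₁ · cos φ₂ · cos Δλ )
  = atan2(0.25812, 0.94879) = 15.219° → normalised to [0°, 360°): 15.219°.

15.2°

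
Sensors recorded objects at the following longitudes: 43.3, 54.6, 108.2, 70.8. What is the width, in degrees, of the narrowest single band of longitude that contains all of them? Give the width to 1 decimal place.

64.9°

Sort the longitudes: +43.3°, +54.6°, +70.8°, +108.2°.
Eastward gaps between consecutive values (wrapping around): 11.3°, 16.2°, 37.4°, 295.1°.
Largest gap = 295.1° ⇒ minimal covering band is its complement: 360° − 295.1° = 64.9°.
Band runs from +43.3° eastward to +108.2°.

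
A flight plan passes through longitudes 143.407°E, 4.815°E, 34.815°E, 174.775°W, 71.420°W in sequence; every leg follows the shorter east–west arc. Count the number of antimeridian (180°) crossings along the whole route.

Leg 1: +143.407° → +4.815°, shortest Δλ = -138.592° (west) — does not cross 180°.
Leg 2: +4.815° → +34.815°, shortest Δλ = 30.0° (east) — does not cross 180°.
Leg 3: +34.815° → -174.775°, shortest Δλ = 150.41° (east) — crosses 180°.
Leg 4: -174.775° → -71.420°, shortest Δλ = 103.355° (east) — does not cross 180°.
Total crossings: 1.

1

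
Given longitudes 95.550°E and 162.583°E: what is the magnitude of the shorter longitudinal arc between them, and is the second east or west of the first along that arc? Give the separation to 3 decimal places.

67.033° east

Raw difference: 162.583 − 95.550 = 67.033°.
Normalise into (−180°, 180°]: 67.033° stays 67.033°.
Positive ⇒ the second point lies to the east; separation 67.033°.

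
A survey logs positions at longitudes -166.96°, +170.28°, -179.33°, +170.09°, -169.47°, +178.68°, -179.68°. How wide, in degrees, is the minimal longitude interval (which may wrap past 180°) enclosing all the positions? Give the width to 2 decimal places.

Sort the longitudes: -179.68°, -179.33°, -169.47°, -166.96°, +170.09°, +170.28°, +178.68°.
Eastward gaps between consecutive values (wrapping around): 0.35°, 9.86°, 2.51°, 337.05°, 0.19°, 8.40°, 1.64°.
Largest gap = 337.05° ⇒ minimal covering band is its complement: 360° − 337.05° = 22.95°.
Band runs from +170.09° eastward to -166.96°, crossing the antimeridian.

22.95°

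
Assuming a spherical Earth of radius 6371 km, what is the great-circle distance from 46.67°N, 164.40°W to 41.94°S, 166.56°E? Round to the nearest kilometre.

10262 km

Δλ = 166.56 − -164.40 = 330.96°; wrapped into (−180°, 180°]: -29.04°.
Δφ = -41.94 − 46.67 = -88.61°.
a = sin²(Δφ/2) + cos φ₁ · cos φ₂ · sin²(Δλ/2) = 0.519956.
c = 2·atan2(√a, √(1−a)) = 1.61072 rad → d = 6371·c ≈ 10261.89 km.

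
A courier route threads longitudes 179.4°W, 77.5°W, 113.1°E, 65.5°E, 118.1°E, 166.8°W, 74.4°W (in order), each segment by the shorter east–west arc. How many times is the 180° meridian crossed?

2

Leg 1: -179.4° → -77.5°, shortest Δλ = 101.9° (east) — does not cross 180°.
Leg 2: -77.5° → +113.1°, shortest Δλ = -169.4° (west) — crosses 180°.
Leg 3: +113.1° → +65.5°, shortest Δλ = -47.6° (west) — does not cross 180°.
Leg 4: +65.5° → +118.1°, shortest Δλ = 52.6° (east) — does not cross 180°.
Leg 5: +118.1° → -166.8°, shortest Δλ = 75.1° (east) — crosses 180°.
Leg 6: -166.8° → -74.4°, shortest Δλ = 92.4° (east) — does not cross 180°.
Total crossings: 2.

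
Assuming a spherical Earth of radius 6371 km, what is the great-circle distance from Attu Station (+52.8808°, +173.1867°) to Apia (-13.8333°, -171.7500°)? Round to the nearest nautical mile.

Δλ = -171.7500 − 173.1867 = -344.9367°; wrapped into (−180°, 180°]: 15.0633°.
Δφ = -13.8333 − 52.8808 = -66.7141°.
a = sin²(Δφ/2) + cos φ₁ · cos φ₂ · sin²(Δλ/2) = 0.312407.
c = 2·atan2(√a, √(1−a)) = 1.18620 rad → d = 6371·c ≈ 7557.28 km ≈ 4080.60 nmi.

4081 nmi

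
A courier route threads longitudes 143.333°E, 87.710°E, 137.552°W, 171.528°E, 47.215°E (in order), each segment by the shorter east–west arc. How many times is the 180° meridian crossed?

2

Leg 1: +143.333° → +87.710°, shortest Δλ = -55.623° (west) — does not cross 180°.
Leg 2: +87.710° → -137.552°, shortest Δλ = 134.738° (east) — crosses 180°.
Leg 3: -137.552° → +171.528°, shortest Δλ = -50.92° (west) — crosses 180°.
Leg 4: +171.528° → +47.215°, shortest Δλ = -124.313° (west) — does not cross 180°.
Total crossings: 2.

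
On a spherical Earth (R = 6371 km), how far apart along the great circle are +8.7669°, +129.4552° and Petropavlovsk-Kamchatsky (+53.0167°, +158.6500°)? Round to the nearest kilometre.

5576 km

Δλ = 158.6500 − 129.4552 = 29.1948°.
Δφ = 53.0167 − 8.7669 = 44.2498°.
a = sin²(Δφ/2) + cos φ₁ · cos φ₂ · sin²(Δλ/2) = 0.179612.
c = 2·atan2(√a, √(1−a)) = 0.87529 rad → d = 6371·c ≈ 5576.46 km.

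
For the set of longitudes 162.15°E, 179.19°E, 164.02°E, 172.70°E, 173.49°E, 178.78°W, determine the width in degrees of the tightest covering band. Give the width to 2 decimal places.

19.07°

Sort the longitudes: -178.78°, +162.15°, +164.02°, +172.70°, +173.49°, +179.19°.
Eastward gaps between consecutive values (wrapping around): 340.93°, 1.87°, 8.68°, 0.79°, 5.70°, 2.03°.
Largest gap = 340.93° ⇒ minimal covering band is its complement: 360° − 340.93° = 19.07°.
Band runs from +162.15° eastward to -178.78°, crossing the antimeridian.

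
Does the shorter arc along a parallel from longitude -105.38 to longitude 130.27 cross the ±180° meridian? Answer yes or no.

Naïve |130.27 − -105.38| = 235.65° > 180°, so the shorter arc goes the other way round — across 180°.
Signed shortest Δλ = ((130.27 − -105.38 + 180) mod 360) − 180 = -124.35°.
Going west by 124.35° from -105.38° passes through 180° before reaching +130.27°.

Yes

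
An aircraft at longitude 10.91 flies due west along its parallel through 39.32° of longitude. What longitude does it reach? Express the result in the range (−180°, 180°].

Start at +10.91°; shift −39.32° → -28.41°.
-28.41° already lies in (−180°, 180°].

-28.41°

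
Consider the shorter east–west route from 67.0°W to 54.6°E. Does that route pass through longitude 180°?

No

Signed shortest Δλ = ((54.6 − -67.0 + 180) mod 360) − 180 = 121.6°.
Going east by 121.6° from -67.0° reaches +54.6° without touching 180°.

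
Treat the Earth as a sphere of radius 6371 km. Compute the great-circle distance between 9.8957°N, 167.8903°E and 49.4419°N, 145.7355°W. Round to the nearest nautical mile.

Δλ = -145.7355 − 167.8903 = -313.6258°; wrapped into (−180°, 180°]: 46.3742°.
Δφ = 49.4419 − 9.8957 = 39.5462°.
a = sin²(Δφ/2) + cos φ₁ · cos φ₂ · sin²(Δλ/2) = 0.213746.
c = 2·atan2(√a, √(1−a)) = 0.96124 rad → d = 6371·c ≈ 6124.03 km ≈ 3306.71 nmi.

3307 nmi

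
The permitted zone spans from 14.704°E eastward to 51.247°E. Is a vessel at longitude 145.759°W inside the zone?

No

Band width going east from +14.704° to +51.247°: ((51.247 − 14.704) mod 360) = 36.543°.
Offset of -145.759° east of the west edge: ((-145.759 − 14.704) mod 360) = 199.537°.
199.537° > 36.543° ⇒ outside.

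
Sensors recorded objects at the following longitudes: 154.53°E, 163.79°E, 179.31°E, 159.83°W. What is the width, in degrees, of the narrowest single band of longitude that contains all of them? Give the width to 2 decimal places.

Sort the longitudes: -159.83°, +154.53°, +163.79°, +179.31°.
Eastward gaps between consecutive values (wrapping around): 314.36°, 9.26°, 15.52°, 20.86°.
Largest gap = 314.36° ⇒ minimal covering band is its complement: 360° − 314.36° = 45.64°.
Band runs from +154.53° eastward to -159.83°, crossing the antimeridian.

45.64°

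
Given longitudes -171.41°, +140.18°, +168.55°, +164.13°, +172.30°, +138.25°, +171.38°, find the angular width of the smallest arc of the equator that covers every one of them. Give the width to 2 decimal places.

Sort the longitudes: -171.41°, +138.25°, +140.18°, +164.13°, +168.55°, +171.38°, +172.30°.
Eastward gaps between consecutive values (wrapping around): 309.66°, 1.93°, 23.95°, 4.42°, 2.83°, 0.92°, 16.29°.
Largest gap = 309.66° ⇒ minimal covering band is its complement: 360° − 309.66° = 50.34°.
Band runs from +138.25° eastward to -171.41°, crossing the antimeridian.

50.34°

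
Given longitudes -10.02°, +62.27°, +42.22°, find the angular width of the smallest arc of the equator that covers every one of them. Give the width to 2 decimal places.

Sort the longitudes: -10.02°, +42.22°, +62.27°.
Eastward gaps between consecutive values (wrapping around): 52.24°, 20.05°, 287.71°.
Largest gap = 287.71° ⇒ minimal covering band is its complement: 360° − 287.71° = 72.29°.
Band runs from -10.02° eastward to +62.27°.

72.29°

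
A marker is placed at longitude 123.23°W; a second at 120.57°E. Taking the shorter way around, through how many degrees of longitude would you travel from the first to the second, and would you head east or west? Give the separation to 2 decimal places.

116.20° west

Raw difference: 120.57 − -123.23 = 243.8°.
Normalise into (−180°, 180°]: 243.8° − 360° = -116.2°.
Negative ⇒ the second point lies to the west; separation 116.20°.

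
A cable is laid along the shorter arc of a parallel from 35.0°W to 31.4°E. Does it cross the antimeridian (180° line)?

Signed shortest Δλ = ((31.4 − -35.0 + 180) mod 360) − 180 = 66.4°.
Going east by 66.4° from -35.0° reaches +31.4° without touching 180°.

No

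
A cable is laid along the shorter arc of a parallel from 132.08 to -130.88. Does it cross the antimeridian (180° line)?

Naïve |-130.88 − 132.08| = 262.96° > 180°, so the shorter arc goes the other way round — across 180°.
Signed shortest Δλ = ((-130.88 − 132.08 + 180) mod 360) − 180 = 97.04°.
Going east by 97.04° from +132.08° passes through 180° before reaching -130.88°.

Yes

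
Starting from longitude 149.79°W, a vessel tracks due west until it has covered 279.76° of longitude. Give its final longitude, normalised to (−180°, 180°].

69.55°W

Start at -149.79°; shift −279.76° → -429.55°.
-429.55° lies outside (−180°, 180°]; add 360° → -69.55°.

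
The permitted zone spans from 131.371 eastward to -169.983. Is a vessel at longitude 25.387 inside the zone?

No

Band width going east from +131.371° to -169.983°: ((-169.983 − 131.371) mod 360) = 58.646°.
Offset of +25.387° east of the west edge: ((25.387 − 131.371) mod 360) = 254.016°.
254.016° > 58.646° ⇒ outside.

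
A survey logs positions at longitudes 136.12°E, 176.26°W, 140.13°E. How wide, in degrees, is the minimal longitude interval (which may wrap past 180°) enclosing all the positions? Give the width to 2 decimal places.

Sort the longitudes: -176.26°, +136.12°, +140.13°.
Eastward gaps between consecutive values (wrapping around): 312.38°, 4.01°, 43.61°.
Largest gap = 312.38° ⇒ minimal covering band is its complement: 360° − 312.38° = 47.62°.
Band runs from +136.12° eastward to -176.26°, crossing the antimeridian.

47.62°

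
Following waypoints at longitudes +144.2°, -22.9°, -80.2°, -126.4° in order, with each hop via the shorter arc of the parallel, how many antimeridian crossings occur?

Leg 1: +144.2° → -22.9°, shortest Δλ = -167.1° (west) — does not cross 180°.
Leg 2: -22.9° → -80.2°, shortest Δλ = -57.3° (west) — does not cross 180°.
Leg 3: -80.2° → -126.4°, shortest Δλ = -46.2° (west) — does not cross 180°.
Total crossings: 0.

0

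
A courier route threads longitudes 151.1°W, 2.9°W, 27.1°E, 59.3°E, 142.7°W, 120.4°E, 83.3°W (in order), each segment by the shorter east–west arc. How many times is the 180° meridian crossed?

Leg 1: -151.1° → -2.9°, shortest Δλ = 148.2° (east) — does not cross 180°.
Leg 2: -2.9° → +27.1°, shortest Δλ = 30.0° (east) — does not cross 180°.
Leg 3: +27.1° → +59.3°, shortest Δλ = 32.2° (east) — does not cross 180°.
Leg 4: +59.3° → -142.7°, shortest Δλ = 158.0° (east) — crosses 180°.
Leg 5: -142.7° → +120.4°, shortest Δλ = -96.9° (west) — crosses 180°.
Leg 6: +120.4° → -83.3°, shortest Δλ = 156.3° (east) — crosses 180°.
Total crossings: 3.

3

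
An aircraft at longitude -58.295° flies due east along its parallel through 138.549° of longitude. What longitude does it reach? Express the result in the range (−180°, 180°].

+80.254°

Start at -58.295°; shift +138.549° → +80.254°.
+80.254° already lies in (−180°, 180°].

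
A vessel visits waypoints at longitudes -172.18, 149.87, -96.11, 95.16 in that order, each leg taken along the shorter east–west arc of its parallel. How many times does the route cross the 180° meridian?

Leg 1: -172.18° → +149.87°, shortest Δλ = -37.95° (west) — crosses 180°.
Leg 2: +149.87° → -96.11°, shortest Δλ = 114.02° (east) — crosses 180°.
Leg 3: -96.11° → +95.16°, shortest Δλ = -168.73° (west) — crosses 180°.
Total crossings: 3.

3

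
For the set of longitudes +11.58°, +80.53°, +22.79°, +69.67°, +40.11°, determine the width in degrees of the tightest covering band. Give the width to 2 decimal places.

68.95°

Sort the longitudes: +11.58°, +22.79°, +40.11°, +69.67°, +80.53°.
Eastward gaps between consecutive values (wrapping around): 11.21°, 17.32°, 29.56°, 10.86°, 291.05°.
Largest gap = 291.05° ⇒ minimal covering band is its complement: 360° − 291.05° = 68.95°.
Band runs from +11.58° eastward to +80.53°.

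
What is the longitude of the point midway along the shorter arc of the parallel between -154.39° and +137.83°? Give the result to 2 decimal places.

Signed shortest Δλ from -154.39° to +137.83° is -67.78°.
Midpoint longitude = -154.39° + (-67.78°)/2 = -154.39° − 33.89° = -188.28°.
Normalise into (−180°, 180°]: +171.72°.
(The naïve average (-154.39 + +137.83)/2 = -8.28° is on the wrong side of the globe.)

+171.72°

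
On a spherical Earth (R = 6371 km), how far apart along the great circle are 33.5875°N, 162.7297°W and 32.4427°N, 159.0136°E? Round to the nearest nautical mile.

Δλ = 159.0136 − -162.7297 = 321.7433°; wrapped into (−180°, 180°]: -38.2567°.
Δφ = 32.4427 − 33.5875 = -1.1448°.
a = sin²(Δφ/2) + cos φ₁ · cos φ₂ · sin²(Δλ/2) = 0.075589.
c = 2·atan2(√a, √(1−a)) = 0.55704 rad → d = 6371·c ≈ 3548.93 km ≈ 1916.27 nmi.

1916 nmi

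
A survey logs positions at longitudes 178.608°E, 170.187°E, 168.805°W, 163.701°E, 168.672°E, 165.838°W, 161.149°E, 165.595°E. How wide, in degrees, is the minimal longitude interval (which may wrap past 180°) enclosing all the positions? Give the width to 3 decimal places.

33.013°

Sort the longitudes: -168.805°, -165.838°, +161.149°, +163.701°, +165.595°, +168.672°, +170.187°, +178.608°.
Eastward gaps between consecutive values (wrapping around): 2.967°, 326.987°, 2.552°, 1.894°, 3.077°, 1.515°, 8.421°, 12.587°.
Largest gap = 326.987° ⇒ minimal covering band is its complement: 360° − 326.987° = 33.013°.
Band runs from +161.149° eastward to -165.838°, crossing the antimeridian.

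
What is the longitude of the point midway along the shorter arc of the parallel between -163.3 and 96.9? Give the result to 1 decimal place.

Signed shortest Δλ from -163.3° to +96.9° is -99.8°.
Midpoint longitude = -163.3° + (-99.8°)/2 = -163.3° − 49.9° = -213.2°.
Normalise into (−180°, 180°]: +146.8°.
(The naïve average (-163.3 + +96.9)/2 = -33.2° is on the wrong side of the globe.)

+146.8°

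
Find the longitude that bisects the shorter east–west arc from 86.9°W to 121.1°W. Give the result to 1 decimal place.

104.0°W

Signed shortest Δλ from -86.9° to -121.1° is -34.2°.
Midpoint longitude = -86.9° + (-34.2°)/2 = -86.9° − 17.1° = -104.0°.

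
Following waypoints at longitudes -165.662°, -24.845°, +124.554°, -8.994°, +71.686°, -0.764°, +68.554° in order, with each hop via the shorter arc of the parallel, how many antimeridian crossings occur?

Leg 1: -165.662° → -24.845°, shortest Δλ = 140.817° (east) — does not cross 180°.
Leg 2: -24.845° → +124.554°, shortest Δλ = 149.399° (east) — does not cross 180°.
Leg 3: +124.554° → -8.994°, shortest Δλ = -133.548° (west) — does not cross 180°.
Leg 4: -8.994° → +71.686°, shortest Δλ = 80.68° (east) — does not cross 180°.
Leg 5: +71.686° → -0.764°, shortest Δλ = -72.45° (west) — does not cross 180°.
Leg 6: -0.764° → +68.554°, shortest Δλ = 69.318° (east) — does not cross 180°.
Total crossings: 0.

0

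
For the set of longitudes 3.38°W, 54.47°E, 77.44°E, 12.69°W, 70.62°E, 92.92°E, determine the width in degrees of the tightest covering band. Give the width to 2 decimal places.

105.61°

Sort the longitudes: -12.69°, -3.38°, +54.47°, +70.62°, +77.44°, +92.92°.
Eastward gaps between consecutive values (wrapping around): 9.31°, 57.85°, 16.15°, 6.82°, 15.48°, 254.39°.
Largest gap = 254.39° ⇒ minimal covering band is its complement: 360° − 254.39° = 105.61°.
Band runs from -12.69° eastward to +92.92°.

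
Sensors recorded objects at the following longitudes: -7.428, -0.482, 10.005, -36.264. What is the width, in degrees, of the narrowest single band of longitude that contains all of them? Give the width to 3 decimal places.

46.269°

Sort the longitudes: -36.264°, -7.428°, -0.482°, +10.005°.
Eastward gaps between consecutive values (wrapping around): 28.836°, 6.946°, 10.487°, 313.731°.
Largest gap = 313.731° ⇒ minimal covering band is its complement: 360° − 313.731° = 46.269°.
Band runs from -36.264° eastward to +10.005°.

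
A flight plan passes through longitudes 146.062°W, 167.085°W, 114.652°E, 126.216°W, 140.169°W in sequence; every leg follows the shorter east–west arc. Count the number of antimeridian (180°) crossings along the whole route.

2

Leg 1: -146.062° → -167.085°, shortest Δλ = -21.023° (west) — does not cross 180°.
Leg 2: -167.085° → +114.652°, shortest Δλ = -78.263° (west) — crosses 180°.
Leg 3: +114.652° → -126.216°, shortest Δλ = 119.132° (east) — crosses 180°.
Leg 4: -126.216° → -140.169°, shortest Δλ = -13.953° (west) — does not cross 180°.
Total crossings: 2.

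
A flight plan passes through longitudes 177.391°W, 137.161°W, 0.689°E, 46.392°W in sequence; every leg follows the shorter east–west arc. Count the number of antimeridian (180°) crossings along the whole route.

0

Leg 1: -177.391° → -137.161°, shortest Δλ = 40.23° (east) — does not cross 180°.
Leg 2: -137.161° → +0.689°, shortest Δλ = 137.85° (east) — does not cross 180°.
Leg 3: +0.689° → -46.392°, shortest Δλ = -47.081° (west) — does not cross 180°.
Total crossings: 0.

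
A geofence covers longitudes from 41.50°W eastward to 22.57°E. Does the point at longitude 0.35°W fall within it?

Yes

Band width going east from -41.50° to +22.57°: ((22.57 − -41.50) mod 360) = 64.07°.
Offset of -0.35° east of the west edge: ((-0.35 − -41.50) mod 360) = 41.15°.
41.15° ≤ 64.07° ⇒ inside.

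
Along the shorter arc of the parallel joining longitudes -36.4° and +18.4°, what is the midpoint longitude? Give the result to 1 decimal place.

Signed shortest Δλ from -36.4° to +18.4° is +54.8°.
Midpoint longitude = -36.4° + (+54.8°)/2 = -36.4° + 27.4° = -9.0°.

-9.0°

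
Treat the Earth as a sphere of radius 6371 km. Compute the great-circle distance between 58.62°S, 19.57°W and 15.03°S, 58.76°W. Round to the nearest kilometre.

5818 km

Δλ = -58.76 − -19.57 = -39.19°.
Δφ = -15.03 − -58.62 = 43.59°.
a = sin²(Δφ/2) + cos φ₁ · cos φ₂ · sin²(Δλ/2) = 0.194416.
c = 2·atan2(√a, √(1−a)) = 0.91326 rad → d = 6371·c ≈ 5818.39 km.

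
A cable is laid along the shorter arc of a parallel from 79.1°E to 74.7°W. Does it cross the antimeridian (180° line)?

Signed shortest Δλ = ((-74.7 − 79.1 + 180) mod 360) − 180 = -153.8°.
Going west by 153.8° from +79.1° reaches -74.7° without touching 180°.

No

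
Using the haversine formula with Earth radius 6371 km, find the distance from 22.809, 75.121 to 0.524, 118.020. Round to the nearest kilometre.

Δλ = 118.020 − 75.121 = 42.899°.
Δφ = 0.524 − 22.809 = -22.285°.
a = sin²(Δφ/2) + cos φ₁ · cos φ₂ · sin²(Δλ/2) = 0.160606.
c = 2·atan2(√a, √(1−a)) = 0.82469 rad → d = 6371·c ≈ 5254.07 km.

5254 km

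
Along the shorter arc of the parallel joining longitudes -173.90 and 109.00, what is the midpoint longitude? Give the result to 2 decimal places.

+147.55°

Signed shortest Δλ from -173.90° to +109.00° is -77.10°.
Midpoint longitude = -173.90° + (-77.10°)/2 = -173.90° − 38.55° = -212.45°.
Normalise into (−180°, 180°]: +147.55°.
(The naïve average (-173.90 + +109.00)/2 = -32.45° is on the wrong side of the globe.)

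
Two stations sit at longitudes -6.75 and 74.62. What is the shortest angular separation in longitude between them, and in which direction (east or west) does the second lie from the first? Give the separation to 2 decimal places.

81.37° east

Raw difference: 74.62 − -6.75 = 81.37°.
Normalise into (−180°, 180°]: 81.37° stays 81.37°.
Positive ⇒ the second point lies to the east; separation 81.37°.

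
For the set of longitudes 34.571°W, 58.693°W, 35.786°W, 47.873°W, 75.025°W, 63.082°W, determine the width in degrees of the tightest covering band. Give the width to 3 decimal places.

40.454°

Sort the longitudes: -75.025°, -63.082°, -58.693°, -47.873°, -35.786°, -34.571°.
Eastward gaps between consecutive values (wrapping around): 11.943°, 4.389°, 10.820°, 12.087°, 1.215°, 319.546°.
Largest gap = 319.546° ⇒ minimal covering band is its complement: 360° − 319.546° = 40.454°.
Band runs from -75.025° eastward to -34.571°.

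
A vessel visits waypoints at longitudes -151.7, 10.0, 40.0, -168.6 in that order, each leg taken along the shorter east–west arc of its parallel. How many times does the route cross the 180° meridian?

Leg 1: -151.7° → +10.0°, shortest Δλ = 161.7° (east) — does not cross 180°.
Leg 2: +10.0° → +40.0°, shortest Δλ = 30.0° (east) — does not cross 180°.
Leg 3: +40.0° → -168.6°, shortest Δλ = 151.4° (east) — crosses 180°.
Total crossings: 1.

1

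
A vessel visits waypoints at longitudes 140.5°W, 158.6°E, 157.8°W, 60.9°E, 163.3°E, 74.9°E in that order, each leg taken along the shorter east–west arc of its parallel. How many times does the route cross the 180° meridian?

Leg 1: -140.5° → +158.6°, shortest Δλ = -60.9° (west) — crosses 180°.
Leg 2: +158.6° → -157.8°, shortest Δλ = 43.6° (east) — crosses 180°.
Leg 3: -157.8° → +60.9°, shortest Δλ = -141.3° (west) — crosses 180°.
Leg 4: +60.9° → +163.3°, shortest Δλ = 102.4° (east) — does not cross 180°.
Leg 5: +163.3° → +74.9°, shortest Δλ = -88.4° (west) — does not cross 180°.
Total crossings: 3.

3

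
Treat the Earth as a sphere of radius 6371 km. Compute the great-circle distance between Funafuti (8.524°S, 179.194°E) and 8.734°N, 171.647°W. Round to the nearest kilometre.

2171 km

Δλ = -171.647 − 179.194 = -350.841°; wrapped into (−180°, 180°]: 9.159°.
Δφ = 8.734 − -8.524 = 17.258°.
a = sin²(Δφ/2) + cos φ₁ · cos φ₂ · sin²(Δλ/2) = 0.028742.
c = 2·atan2(√a, √(1−a)) = 0.34071 rad → d = 6371·c ≈ 2170.69 km.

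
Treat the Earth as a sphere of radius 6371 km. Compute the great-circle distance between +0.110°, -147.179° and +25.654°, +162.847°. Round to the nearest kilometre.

6061 km

Δλ = 162.847 − -147.179 = 310.026°; wrapped into (−180°, 180°]: -49.974°.
Δφ = 25.654 − 0.110 = 25.544°.
a = sin²(Δφ/2) + cos φ₁ · cos φ₂ · sin²(Δλ/2) = 0.209716.
c = 2·atan2(√a, √(1−a)) = 0.95137 rad → d = 6371·c ≈ 6061.18 km.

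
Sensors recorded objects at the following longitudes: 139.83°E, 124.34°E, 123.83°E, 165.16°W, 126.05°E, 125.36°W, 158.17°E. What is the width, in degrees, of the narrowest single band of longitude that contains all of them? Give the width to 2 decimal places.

110.81°

Sort the longitudes: -165.16°, -125.36°, +123.83°, +124.34°, +126.05°, +139.83°, +158.17°.
Eastward gaps between consecutive values (wrapping around): 39.80°, 249.19°, 0.51°, 1.71°, 13.78°, 18.34°, 36.67°.
Largest gap = 249.19° ⇒ minimal covering band is its complement: 360° − 249.19° = 110.81°.
Band runs from +123.83° eastward to -125.36°, crossing the antimeridian.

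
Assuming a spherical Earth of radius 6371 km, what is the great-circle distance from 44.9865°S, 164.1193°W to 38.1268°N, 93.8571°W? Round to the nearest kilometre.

11608 km

Δλ = -93.8571 − -164.1193 = 70.2622°.
Δφ = 38.1268 − -44.9865 = 83.1133°.
a = sin²(Δφ/2) + cos φ₁ · cos φ₂ · sin²(Δλ/2) = 0.624286.
c = 2·atan2(√a, √(1−a)) = 1.82200 rad → d = 6371·c ≈ 11607.97 km.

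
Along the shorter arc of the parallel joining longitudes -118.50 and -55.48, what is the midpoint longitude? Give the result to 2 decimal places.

Signed shortest Δλ from -118.50° to -55.48° is +63.02°.
Midpoint longitude = -118.50° + (+63.02°)/2 = -118.50° + 31.51° = -86.99°.

-86.99°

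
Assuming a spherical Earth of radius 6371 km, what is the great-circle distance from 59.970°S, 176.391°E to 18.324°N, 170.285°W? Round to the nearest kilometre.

8789 km

Δλ = -170.285 − 176.391 = -346.676°; wrapped into (−180°, 180°]: 13.324°.
Δφ = 18.324 − -59.970 = 78.294°.
a = sin²(Δφ/2) + cos φ₁ · cos φ₂ · sin²(Δλ/2) = 0.404949.
c = 2·atan2(√a, √(1−a)) = 1.37953 rad → d = 6371·c ≈ 8788.99 km.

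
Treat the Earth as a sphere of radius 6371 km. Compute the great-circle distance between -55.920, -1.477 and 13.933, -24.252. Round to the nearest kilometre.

8053 km

Δλ = -24.252 − -1.477 = -22.775°.
Δφ = 13.933 − -55.920 = 69.853°.
a = sin²(Δφ/2) + cos φ₁ · cos φ₂ · sin²(Δλ/2) = 0.348987.
c = 2·atan2(√a, √(1−a)) = 1.26398 rad → d = 6371·c ≈ 8052.81 km.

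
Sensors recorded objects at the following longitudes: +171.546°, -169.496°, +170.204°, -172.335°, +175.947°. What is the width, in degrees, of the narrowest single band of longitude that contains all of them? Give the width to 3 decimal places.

20.300°

Sort the longitudes: -172.335°, -169.496°, +170.204°, +171.546°, +175.947°.
Eastward gaps between consecutive values (wrapping around): 2.839°, 339.700°, 1.342°, 4.401°, 11.718°.
Largest gap = 339.700° ⇒ minimal covering band is its complement: 360° − 339.700° = 20.300°.
Band runs from +170.204° eastward to -169.496°, crossing the antimeridian.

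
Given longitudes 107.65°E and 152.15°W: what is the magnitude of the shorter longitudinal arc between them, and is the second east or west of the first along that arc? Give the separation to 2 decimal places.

Raw difference: -152.15 − 107.65 = -259.8°.
Normalise into (−180°, 180°]: -259.8° + 360° = 100.2°.
Positive ⇒ the second point lies to the east; separation 100.20°.

100.20° east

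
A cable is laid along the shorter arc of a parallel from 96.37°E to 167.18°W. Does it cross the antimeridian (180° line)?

Yes

Naïve |-167.18 − 96.37| = 263.55° > 180°, so the shorter arc goes the other way round — across 180°.
Signed shortest Δλ = ((-167.18 − 96.37 + 180) mod 360) − 180 = 96.45°.
Going east by 96.45° from +96.37° passes through 180° before reaching -167.18°.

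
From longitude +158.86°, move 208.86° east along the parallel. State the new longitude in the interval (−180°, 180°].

+7.72°

Start at +158.86°; shift +208.86° → +367.72°.
+367.72° lies outside (−180°, 180°]; subtract 360° → +7.72°.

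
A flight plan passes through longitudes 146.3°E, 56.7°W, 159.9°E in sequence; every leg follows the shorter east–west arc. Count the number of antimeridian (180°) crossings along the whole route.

2

Leg 1: +146.3° → -56.7°, shortest Δλ = 157.0° (east) — crosses 180°.
Leg 2: -56.7° → +159.9°, shortest Δλ = -143.4° (west) — crosses 180°.
Total crossings: 2.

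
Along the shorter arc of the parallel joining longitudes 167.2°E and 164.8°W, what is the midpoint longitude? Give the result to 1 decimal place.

Signed shortest Δλ from +167.2° to -164.8° is +28.0°.
Midpoint longitude = +167.2° + (+28.0°)/2 = +167.2° + 14.0° = +181.2°.
Normalise into (−180°, 180°]: -178.8°.
(The naïve average (+167.2 + -164.8)/2 = 1.2° is on the wrong side of the globe.)

178.8°W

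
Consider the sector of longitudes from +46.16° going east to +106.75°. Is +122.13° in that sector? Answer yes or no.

No

Band width going east from +46.16° to +106.75°: ((106.75 − 46.16) mod 360) = 60.59°.
Offset of +122.13° east of the west edge: ((122.13 − 46.16) mod 360) = 75.97°.
75.97° > 60.59° ⇒ outside.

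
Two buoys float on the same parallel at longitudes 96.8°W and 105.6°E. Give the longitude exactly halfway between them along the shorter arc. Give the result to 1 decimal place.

175.6°W

Signed shortest Δλ from -96.8° to +105.6° is -157.6°.
Midpoint longitude = -96.8° + (-157.6°)/2 = -96.8° − 78.8° = -175.6°.
(The naïve average (-96.8 + +105.6)/2 = 4.4° is on the wrong side of the globe.)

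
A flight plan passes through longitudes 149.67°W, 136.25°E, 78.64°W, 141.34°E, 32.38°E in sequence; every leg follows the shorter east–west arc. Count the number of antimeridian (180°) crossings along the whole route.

3

Leg 1: -149.67° → +136.25°, shortest Δλ = -74.08° (west) — crosses 180°.
Leg 2: +136.25° → -78.64°, shortest Δλ = 145.11° (east) — crosses 180°.
Leg 3: -78.64° → +141.34°, shortest Δλ = -140.02° (west) — crosses 180°.
Leg 4: +141.34° → +32.38°, shortest Δλ = -108.96° (west) — does not cross 180°.
Total crossings: 3.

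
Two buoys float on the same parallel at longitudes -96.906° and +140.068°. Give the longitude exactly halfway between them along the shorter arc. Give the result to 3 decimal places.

Signed shortest Δλ from -96.906° to +140.068° is -123.026°.
Midpoint longitude = -96.906° + (-123.026°)/2 = -96.906° − 61.513° = -158.419°.
(The naïve average (-96.906 + +140.068)/2 = 21.581° is on the wrong side of the globe.)

-158.419°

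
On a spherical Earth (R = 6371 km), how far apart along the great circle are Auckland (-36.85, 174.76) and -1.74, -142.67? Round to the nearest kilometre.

5850 km

Δλ = -142.67 − 174.76 = -317.43°; wrapped into (−180°, 180°]: 42.57°.
Δφ = -1.74 − -36.85 = 35.11°.
a = sin²(Δφ/2) + cos φ₁ · cos φ₂ · sin²(Δλ/2) = 0.196374.
c = 2·atan2(√a, √(1−a)) = 0.91820 rad → d = 6371·c ≈ 5849.84 km.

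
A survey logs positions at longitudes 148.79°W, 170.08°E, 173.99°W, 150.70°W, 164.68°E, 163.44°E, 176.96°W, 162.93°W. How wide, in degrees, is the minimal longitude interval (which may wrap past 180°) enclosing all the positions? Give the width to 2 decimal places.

Sort the longitudes: -176.96°, -173.99°, -162.93°, -150.70°, -148.79°, +163.44°, +164.68°, +170.08°.
Eastward gaps between consecutive values (wrapping around): 2.97°, 11.06°, 12.23°, 1.91°, 312.23°, 1.24°, 5.40°, 12.96°.
Largest gap = 312.23° ⇒ minimal covering band is its complement: 360° − 312.23° = 47.77°.
Band runs from +163.44° eastward to -148.79°, crossing the antimeridian.

47.77°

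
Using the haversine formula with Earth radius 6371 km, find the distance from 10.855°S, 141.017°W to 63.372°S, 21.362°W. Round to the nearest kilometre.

10323 km

Δλ = -21.362 − -141.017 = 119.655°.
Δφ = -63.372 − -10.855 = -52.517°.
a = sin²(Δφ/2) + cos φ₁ · cos φ₂ · sin²(Δλ/2) = 0.524720.
c = 2·atan2(√a, √(1−a)) = 1.62026 rad → d = 6371·c ≈ 10322.65 km.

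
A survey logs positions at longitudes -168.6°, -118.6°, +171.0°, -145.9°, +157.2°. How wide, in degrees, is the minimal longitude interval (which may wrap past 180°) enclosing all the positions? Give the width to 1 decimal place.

Sort the longitudes: -168.6°, -145.9°, -118.6°, +157.2°, +171.0°.
Eastward gaps between consecutive values (wrapping around): 22.7°, 27.3°, 275.8°, 13.8°, 20.4°.
Largest gap = 275.8° ⇒ minimal covering band is its complement: 360° − 275.8° = 84.2°.
Band runs from +157.2° eastward to -118.6°, crossing the antimeridian.

84.2°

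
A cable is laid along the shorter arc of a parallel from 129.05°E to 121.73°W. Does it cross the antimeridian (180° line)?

Yes

Naïve |-121.73 − 129.05| = 250.78° > 180°, so the shorter arc goes the other way round — across 180°.
Signed shortest Δλ = ((-121.73 − 129.05 + 180) mod 360) − 180 = 109.22°.
Going east by 109.22° from +129.05° passes through 180° before reaching -121.73°.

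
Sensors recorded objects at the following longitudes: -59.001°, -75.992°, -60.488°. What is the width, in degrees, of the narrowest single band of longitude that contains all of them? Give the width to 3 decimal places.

16.991°

Sort the longitudes: -75.992°, -60.488°, -59.001°.
Eastward gaps between consecutive values (wrapping around): 15.504°, 1.487°, 343.009°.
Largest gap = 343.009° ⇒ minimal covering band is its complement: 360° − 343.009° = 16.991°.
Band runs from -75.992° eastward to -59.001°.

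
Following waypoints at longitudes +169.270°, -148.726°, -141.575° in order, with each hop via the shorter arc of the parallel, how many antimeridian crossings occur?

Leg 1: +169.270° → -148.726°, shortest Δλ = 42.004° (east) — crosses 180°.
Leg 2: -148.726° → -141.575°, shortest Δλ = 7.151° (east) — does not cross 180°.
Total crossings: 1.

1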